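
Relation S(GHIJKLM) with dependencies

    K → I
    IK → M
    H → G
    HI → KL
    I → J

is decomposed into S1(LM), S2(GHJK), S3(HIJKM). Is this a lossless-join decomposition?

Chase test. Columns are GHIJKLM; row i has aⱼ where attribute j ∈ Si, else bᵢⱼ.
Initial tableau (one row per fragment):
  row 1: b11 b12 b13 b14 b15 a6 a7
  row 2: a1 a2 b23 a4 a5 b26 b27
  row 3: b31 a2 a3 a4 a5 b36 a7
Rows 2 and 3 agree on K; apply K→I and equate their I entries.
Rows 2 and 3 agree on IK; apply IK→M and equate their M entries.
Rows 2 and 3 agree on H; apply H→G and equate their G entries.
Rows 2 and 3 agree on HI; apply HI→KL and equate their KL entries.
No row becomes fully distinguished — the join is lossy.

No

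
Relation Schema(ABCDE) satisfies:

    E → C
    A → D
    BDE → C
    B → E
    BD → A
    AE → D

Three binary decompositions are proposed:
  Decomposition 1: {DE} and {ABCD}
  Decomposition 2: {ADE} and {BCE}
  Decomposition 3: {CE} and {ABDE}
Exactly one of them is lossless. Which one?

Decomposition 1: common = {D}, closure = {D} → lossy.
Decomposition 2: common = {E}, closure = {CE} → lossy.
Decomposition 3: common = {E}, closure = {CE} → lossless.

Decomposition 3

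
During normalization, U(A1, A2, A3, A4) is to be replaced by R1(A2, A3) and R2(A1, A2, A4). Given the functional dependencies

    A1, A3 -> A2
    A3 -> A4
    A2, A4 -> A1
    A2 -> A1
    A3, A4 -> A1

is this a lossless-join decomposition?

Common attributes: R1 ∩ R2 = {A2}.
Closure of {A2}: A2 → A1 applies, adding A1. So (A2)⁺ = {A1, A2}.
The closure contains neither all of R1 = {A2, A3} nor all of R2 = {A1, A2, A4}, so the common attributes are not a superkey of either fragment. The join is lossy.

No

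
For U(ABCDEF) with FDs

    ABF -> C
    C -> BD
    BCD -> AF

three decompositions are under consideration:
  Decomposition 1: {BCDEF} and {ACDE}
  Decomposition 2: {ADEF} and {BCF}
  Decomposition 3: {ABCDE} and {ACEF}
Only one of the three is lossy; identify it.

Decomposition 2

Decomposition 1: common = {CDE}, closure = {ABCDEF} → lossless.
Decomposition 2: common = {F}, closure = {F} → lossy.
Decomposition 3: common = {ACE}, closure = {ABCDEF} → lossless.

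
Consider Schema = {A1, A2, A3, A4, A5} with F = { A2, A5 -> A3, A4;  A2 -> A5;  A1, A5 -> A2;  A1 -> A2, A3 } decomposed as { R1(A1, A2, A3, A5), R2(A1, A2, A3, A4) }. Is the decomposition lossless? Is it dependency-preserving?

lossless and dependency-preserving

Lossless test: (A1, A2, A3)⁺ = {A1, A2, A3, A4, A5}, which contains all of one fragment — lossless.
Dependency preservation: A2, A5 → A3, A4 is not contained in any single fragment, but the restricted closure of its left-hand side across the fragments still reaches the right-hand side; the remaining FDs each lie inside some fragment. All dependencies are preserved.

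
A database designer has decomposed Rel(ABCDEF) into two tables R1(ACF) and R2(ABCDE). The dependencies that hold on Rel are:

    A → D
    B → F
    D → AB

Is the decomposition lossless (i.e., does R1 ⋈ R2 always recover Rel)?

Yes

Common attributes: R1 ∩ R2 = {AC}.
Closure of {AC}: A → D applies, adding D; D → AB applies, adding B; B → F applies, adding F. So (AC)⁺ = {ABCDF}.
This closure contains every attribute of R1, so R1 ∩ R2 → R1. The join is lossless.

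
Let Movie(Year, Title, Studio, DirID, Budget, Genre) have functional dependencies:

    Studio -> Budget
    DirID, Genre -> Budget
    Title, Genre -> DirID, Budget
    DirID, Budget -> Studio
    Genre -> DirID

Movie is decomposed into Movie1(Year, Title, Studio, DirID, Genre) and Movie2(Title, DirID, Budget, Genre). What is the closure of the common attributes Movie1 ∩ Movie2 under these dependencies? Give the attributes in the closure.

Movie1 ∩ Movie2 = {Title, DirID, Genre}.
DirID, Genre → Budget applies, adding Budget
DirID, Budget → Studio applies, adding Studio
Closure: {Title, Studio, DirID, Budget, Genre}.

Title, Studio, DirID, Budget, Genre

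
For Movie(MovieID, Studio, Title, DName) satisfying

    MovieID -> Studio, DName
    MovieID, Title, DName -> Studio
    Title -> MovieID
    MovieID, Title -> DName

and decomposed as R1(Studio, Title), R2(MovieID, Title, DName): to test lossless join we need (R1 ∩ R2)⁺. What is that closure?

R1 ∩ R2 = {Title}.
Title → MovieID applies, adding MovieID
MovieID, Title → DName applies, adding DName
MovieID → Studio, DName applies, adding Studio
Closure: {MovieID, Studio, Title, DName}.

MovieID, Studio, Title, DName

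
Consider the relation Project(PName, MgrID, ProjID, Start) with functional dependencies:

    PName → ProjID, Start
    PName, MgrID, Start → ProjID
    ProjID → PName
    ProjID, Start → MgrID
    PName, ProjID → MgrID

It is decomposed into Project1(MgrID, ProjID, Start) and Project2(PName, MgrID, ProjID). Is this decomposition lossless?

Yes

Common attributes: Project1 ∩ Project2 = {MgrID, ProjID}.
Closure of {MgrID, ProjID}: ProjID → PName applies, adding PName; PName → ProjID, Start applies, adding Start. So (MgrID, ProjID)⁺ = {PName, MgrID, ProjID, Start}.
This closure contains every attribute of Project1, so Project1 ∩ Project2 → Project1. The join is lossless.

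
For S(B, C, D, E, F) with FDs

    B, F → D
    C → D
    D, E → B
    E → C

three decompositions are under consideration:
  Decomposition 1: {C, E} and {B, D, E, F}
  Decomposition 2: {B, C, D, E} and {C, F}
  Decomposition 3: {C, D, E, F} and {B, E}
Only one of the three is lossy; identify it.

Decomposition 1: common = {E}, closure = {B, C, D, E} → lossless.
Decomposition 2: common = {C}, closure = {C, D} → lossy.
Decomposition 3: common = {E}, closure = {B, C, D, E} → lossless.

Decomposition 2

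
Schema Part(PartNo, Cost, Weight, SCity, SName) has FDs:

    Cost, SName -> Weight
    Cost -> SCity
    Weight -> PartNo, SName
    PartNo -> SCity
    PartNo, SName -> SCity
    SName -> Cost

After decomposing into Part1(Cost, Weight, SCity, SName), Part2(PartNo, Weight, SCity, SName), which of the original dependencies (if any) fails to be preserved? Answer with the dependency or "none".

none

Cost, SName → Weight lies within Part1.
Cost → SCity lies within Part1.
Weight → PartNo, SName lies within Part2.
PartNo → SCity lies within Part2.
PartNo, SName → SCity lies within Part2.
SName → Cost lies within Part1.
Every dependency is enforceable on the fragments, so the decomposition is dependency-preserving.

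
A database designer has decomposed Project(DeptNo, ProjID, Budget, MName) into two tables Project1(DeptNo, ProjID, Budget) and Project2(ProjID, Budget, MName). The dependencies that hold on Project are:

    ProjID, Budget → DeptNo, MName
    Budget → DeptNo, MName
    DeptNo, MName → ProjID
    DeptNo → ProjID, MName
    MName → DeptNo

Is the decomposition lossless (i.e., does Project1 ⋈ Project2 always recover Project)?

Yes

Common attributes: Project1 ∩ Project2 = {ProjID, Budget}.
Closure of {ProjID, Budget}: ProjID, Budget → DeptNo, MName applies, adding DeptNo, MName. So (ProjID, Budget)⁺ = {DeptNo, ProjID, Budget, MName}.
This closure contains every attribute of Project1, so Project1 ∩ Project2 → Project1. The join is lossless.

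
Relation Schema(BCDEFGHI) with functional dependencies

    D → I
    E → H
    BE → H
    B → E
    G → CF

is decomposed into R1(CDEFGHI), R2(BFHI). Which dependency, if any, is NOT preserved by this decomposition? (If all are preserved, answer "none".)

Check B → E: no single fragment contains all of {BE}, and the restricted closure of {B} across the fragments never reaches {E}.
D → I is preserved.
E → H is preserved.
BE → H is preserved.
G → CF is preserved.

B → E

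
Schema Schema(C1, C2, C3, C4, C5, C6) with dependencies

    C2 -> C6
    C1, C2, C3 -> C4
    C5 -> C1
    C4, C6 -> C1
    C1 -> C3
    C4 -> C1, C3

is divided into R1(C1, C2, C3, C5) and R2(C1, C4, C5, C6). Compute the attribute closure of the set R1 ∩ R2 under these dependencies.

C1, C3, C5

R1 ∩ R2 = {C1, C5}.
C1 → C3 applies, adding C3
Closure: {C1, C3, C5}.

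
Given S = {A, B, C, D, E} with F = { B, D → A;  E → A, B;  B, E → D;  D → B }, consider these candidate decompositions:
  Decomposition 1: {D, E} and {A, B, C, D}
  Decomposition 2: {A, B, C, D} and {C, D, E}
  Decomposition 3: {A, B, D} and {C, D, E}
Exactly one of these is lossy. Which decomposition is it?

Decomposition 1

Decomposition 1: common = {D}, closure = {A, B, D} → lossy.
Decomposition 2: common = {C, D}, closure = {A, B, C, D} → lossless.
Decomposition 3: common = {D}, closure = {A, B, D} → lossless.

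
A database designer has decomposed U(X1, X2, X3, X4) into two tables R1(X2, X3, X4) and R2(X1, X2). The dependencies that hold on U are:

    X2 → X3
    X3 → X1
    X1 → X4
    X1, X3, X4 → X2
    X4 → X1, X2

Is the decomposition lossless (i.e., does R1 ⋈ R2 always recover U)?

Yes

Common attributes: R1 ∩ R2 = {X2}.
Closure of {X2}: X2 → X3 applies, adding X3; X3 → X1 applies, adding X1; X1 → X4 applies, adding X4. So (X2)⁺ = {X1, X2, X3, X4}.
This closure contains every attribute of R1, so R1 ∩ R2 → R1. The join is lossless.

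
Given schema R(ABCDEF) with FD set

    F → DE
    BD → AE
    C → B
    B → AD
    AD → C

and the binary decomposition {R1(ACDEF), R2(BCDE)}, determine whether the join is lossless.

Yes

Common attributes: R1 ∩ R2 = {CDE}.
Closure of {CDE}: C → B applies, adding B; B → AD applies, adding A. So (CDE)⁺ = {ABCDE}.
This closure contains every attribute of R2, so R1 ∩ R2 → R2. The join is lossless.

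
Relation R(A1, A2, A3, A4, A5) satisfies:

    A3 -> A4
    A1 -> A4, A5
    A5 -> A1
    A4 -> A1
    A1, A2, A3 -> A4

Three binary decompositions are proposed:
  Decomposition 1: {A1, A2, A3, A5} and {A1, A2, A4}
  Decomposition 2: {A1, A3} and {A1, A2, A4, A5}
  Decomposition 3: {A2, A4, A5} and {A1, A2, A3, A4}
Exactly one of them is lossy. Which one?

Decomposition 1: common = {A1, A2}, closure = {A1, A2, A4, A5} → lossless.
Decomposition 2: common = {A1}, closure = {A1, A4, A5} → lossy.
Decomposition 3: common = {A2, A4}, closure = {A1, A2, A4, A5} → lossless.

Decomposition 2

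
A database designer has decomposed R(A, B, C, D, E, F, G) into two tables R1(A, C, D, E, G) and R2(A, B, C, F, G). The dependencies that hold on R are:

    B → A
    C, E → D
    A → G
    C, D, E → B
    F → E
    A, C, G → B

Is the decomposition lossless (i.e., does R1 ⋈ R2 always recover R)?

No

Common attributes: R1 ∩ R2 = {A, C, G}.
Closure of {A, C, G}: A, C, G → B applies, adding B. So (A, C, G)⁺ = {A, B, C, G}.
The closure contains neither all of R1 = {A, C, D, E, G} nor all of R2 = {A, B, C, F, G}, so the common attributes are not a superkey of either fragment. The join is lossy.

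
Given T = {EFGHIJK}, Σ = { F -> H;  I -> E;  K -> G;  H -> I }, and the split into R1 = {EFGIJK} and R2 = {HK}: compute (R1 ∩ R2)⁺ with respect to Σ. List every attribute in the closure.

R1 ∩ R2 = {K}.
K → G applies, adding G
Closure: {GK}.

GK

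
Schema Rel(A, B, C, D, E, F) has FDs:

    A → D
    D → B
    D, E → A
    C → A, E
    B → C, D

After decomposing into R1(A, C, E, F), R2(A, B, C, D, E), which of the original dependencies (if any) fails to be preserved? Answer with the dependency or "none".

A → D lies within R2.
D → B lies within R2.
D, E → A lies within R2.
C → A, E lies within R1.
B → C, D lies within R2.
Every dependency is enforceable on the fragments, so the decomposition is dependency-preserving.

none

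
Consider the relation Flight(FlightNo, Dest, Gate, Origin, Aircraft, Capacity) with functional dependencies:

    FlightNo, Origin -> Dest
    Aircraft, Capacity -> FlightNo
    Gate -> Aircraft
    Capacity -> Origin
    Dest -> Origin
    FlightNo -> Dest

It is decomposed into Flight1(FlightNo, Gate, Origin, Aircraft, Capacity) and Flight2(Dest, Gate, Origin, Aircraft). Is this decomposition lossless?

Common attributes: Flight1 ∩ Flight2 = {Gate, Origin, Aircraft}.
No dependency enlarges {Gate, Origin, Aircraft}, so (Gate, Origin, Aircraft)⁺ = {Gate, Origin, Aircraft}.
The closure contains neither all of Flight1 = {FlightNo, Gate, Origin, Aircraft, Capacity} nor all of Flight2 = {Dest, Gate, Origin, Aircraft}, so the common attributes are not a superkey of either fragment. The join is lossy.

No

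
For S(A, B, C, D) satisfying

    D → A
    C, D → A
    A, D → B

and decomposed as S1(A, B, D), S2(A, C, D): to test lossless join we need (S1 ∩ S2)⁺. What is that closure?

S1 ∩ S2 = {A, D}.
A, D → B applies, adding B
Closure: {A, B, D}.

A, B, D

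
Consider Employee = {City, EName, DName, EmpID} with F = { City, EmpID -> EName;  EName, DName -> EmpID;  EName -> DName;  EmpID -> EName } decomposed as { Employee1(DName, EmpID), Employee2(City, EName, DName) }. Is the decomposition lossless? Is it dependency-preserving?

Lossless test: (DName)⁺ = {DName}, which is a superkey of neither fragment — lossy.
Dependency preservation: the restricted closure of {City, EmpID} across the fragments never reaches {EName}, so City, EmpID → EName cannot be enforced without a join — not preserved.

lossy and not dependency-preserving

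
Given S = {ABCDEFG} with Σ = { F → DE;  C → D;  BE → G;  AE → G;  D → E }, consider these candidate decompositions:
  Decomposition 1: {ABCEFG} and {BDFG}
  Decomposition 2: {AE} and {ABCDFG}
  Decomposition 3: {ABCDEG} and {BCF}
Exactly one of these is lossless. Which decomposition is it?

Decomposition 1: common = {BFG}, closure = {BDEFG} → lossless.
Decomposition 2: common = {A}, closure = {A} → lossy.
Decomposition 3: common = {BC}, closure = {BCDEG} → lossy.

Decomposition 1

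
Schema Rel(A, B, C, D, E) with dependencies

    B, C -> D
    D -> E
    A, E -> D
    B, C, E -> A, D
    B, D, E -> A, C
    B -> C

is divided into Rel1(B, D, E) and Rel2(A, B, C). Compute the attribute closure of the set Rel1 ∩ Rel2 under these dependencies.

A, B, C, D, E

Rel1 ∩ Rel2 = {B}.
B → C applies, adding C
B, C → D applies, adding D
D → E applies, adding E
B, C, E → A, D applies, adding A
Closure: {A, B, C, D, E}.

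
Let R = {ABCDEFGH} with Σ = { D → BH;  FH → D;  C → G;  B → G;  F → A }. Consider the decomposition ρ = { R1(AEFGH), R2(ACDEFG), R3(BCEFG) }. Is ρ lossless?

No

Chase test. Columns are ABCDEFGH; row i has aⱼ where attribute j ∈ Ri, else bᵢⱼ.
Initial tableau (one row per fragment):
  row 1: a1 b12 b13 b14 a5 a6 a7 a8
  row 2: a1 b22 a3 a4 a5 a6 a7 b28
  row 3: b31 a2 a3 b34 a5 a6 a7 b38
Rows 1 and 3 agree on F; apply F→A and equate their A entries.
No row becomes fully distinguished — the join is lossy.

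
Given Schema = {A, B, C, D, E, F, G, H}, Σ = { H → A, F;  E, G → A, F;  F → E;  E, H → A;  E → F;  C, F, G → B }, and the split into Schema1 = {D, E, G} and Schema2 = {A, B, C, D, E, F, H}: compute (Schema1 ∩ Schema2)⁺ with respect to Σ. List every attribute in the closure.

D, E, F

Schema1 ∩ Schema2 = {D, E}.
E → F applies, adding F
Closure: {D, E, F}.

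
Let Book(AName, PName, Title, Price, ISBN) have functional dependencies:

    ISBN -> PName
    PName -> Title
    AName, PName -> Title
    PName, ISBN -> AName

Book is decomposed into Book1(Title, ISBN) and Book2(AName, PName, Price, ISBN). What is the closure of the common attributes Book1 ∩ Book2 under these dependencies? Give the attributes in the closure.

AName, PName, Title, ISBN

Book1 ∩ Book2 = {ISBN}.
ISBN → PName applies, adding PName
PName → Title applies, adding Title
PName, ISBN → AName applies, adding AName
Closure: {AName, PName, Title, ISBN}.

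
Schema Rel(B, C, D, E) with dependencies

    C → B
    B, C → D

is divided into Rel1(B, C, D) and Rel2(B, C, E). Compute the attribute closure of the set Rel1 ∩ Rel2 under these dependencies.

Rel1 ∩ Rel2 = {B, C}.
B, C → D applies, adding D
Closure: {B, C, D}.

B, C, D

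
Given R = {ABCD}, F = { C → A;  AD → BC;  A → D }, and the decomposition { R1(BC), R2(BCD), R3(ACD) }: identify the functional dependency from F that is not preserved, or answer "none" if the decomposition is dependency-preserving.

none

C → A lies within R3.
AD → BC: restricted closure across fragments reaches BC.
A → D lies within R3.
Every dependency is enforceable on the fragments, so the decomposition is dependency-preserving.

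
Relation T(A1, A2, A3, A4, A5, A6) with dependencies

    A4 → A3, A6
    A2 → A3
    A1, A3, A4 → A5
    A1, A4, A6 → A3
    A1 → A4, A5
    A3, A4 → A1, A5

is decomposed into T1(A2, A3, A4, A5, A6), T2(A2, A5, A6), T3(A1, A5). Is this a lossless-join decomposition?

No

Chase test. Columns are A1, A2, A3, A4, A5, A6; row i has aⱼ where attribute j ∈ Ti, else bᵢⱼ.
Initial tableau (one row per fragment):
  row 1: b11 a2 a3 a4 a5 a6
  row 2: b21 a2 b23 b24 a5 a6
  row 3: a1 b32 b33 b34 a5 b36
Rows 1 and 2 agree on A2; apply A2→A3 and equate their A3 entries.
No row becomes fully distinguished — the join is lossy.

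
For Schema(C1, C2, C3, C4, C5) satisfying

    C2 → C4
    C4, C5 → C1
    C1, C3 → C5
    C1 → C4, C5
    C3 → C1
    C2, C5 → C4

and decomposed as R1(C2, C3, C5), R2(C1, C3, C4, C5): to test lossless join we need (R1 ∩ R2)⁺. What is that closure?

C1, C3, C4, C5

R1 ∩ R2 = {C3, C5}.
C3 → C1 applies, adding C1
C1 → C4, C5 applies, adding C4
Closure: {C1, C3, C4, C5}.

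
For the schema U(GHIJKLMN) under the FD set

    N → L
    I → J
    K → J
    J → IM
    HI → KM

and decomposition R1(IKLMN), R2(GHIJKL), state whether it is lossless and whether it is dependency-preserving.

lossy but dependency-preserving

Lossless test: (IKL)⁺ = {IJKLM}, which is a superkey of neither fragment — lossy.
Dependency preservation: J → IM; HI → KM are not contained in any single fragment, but the restricted closure of each left-hand side across the fragments still reaches the right-hand side; the remaining FDs each lie inside some fragment. All dependencies are preserved.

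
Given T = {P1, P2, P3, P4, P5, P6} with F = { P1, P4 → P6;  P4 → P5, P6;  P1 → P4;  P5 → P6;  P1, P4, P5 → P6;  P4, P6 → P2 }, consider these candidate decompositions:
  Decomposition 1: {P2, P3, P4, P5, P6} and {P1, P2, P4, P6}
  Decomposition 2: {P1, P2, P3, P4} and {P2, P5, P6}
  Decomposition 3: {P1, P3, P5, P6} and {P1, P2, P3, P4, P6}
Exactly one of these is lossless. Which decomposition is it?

Decomposition 3

Decomposition 1: common = {P2, P4, P6}, closure = {P2, P4, P5, P6} → lossy.
Decomposition 2: common = {P2}, closure = {P2} → lossy.
Decomposition 3: common = {P1, P3, P6}, closure = {P1, P2, P3, P4, P5, P6} → lossless.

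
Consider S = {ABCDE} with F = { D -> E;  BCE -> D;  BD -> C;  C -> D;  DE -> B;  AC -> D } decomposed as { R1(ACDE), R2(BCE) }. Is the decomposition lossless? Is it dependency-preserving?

lossless and dependency-preserving

Lossless test: (CE)⁺ = {BCDE}, which contains all of one fragment — lossless.
Dependency preservation: BCE → D; BD → C; DE → B are not contained in any single fragment, but the restricted closure of each left-hand side across the fragments still reaches the right-hand side; the remaining FDs each lie inside some fragment. All dependencies are preserved.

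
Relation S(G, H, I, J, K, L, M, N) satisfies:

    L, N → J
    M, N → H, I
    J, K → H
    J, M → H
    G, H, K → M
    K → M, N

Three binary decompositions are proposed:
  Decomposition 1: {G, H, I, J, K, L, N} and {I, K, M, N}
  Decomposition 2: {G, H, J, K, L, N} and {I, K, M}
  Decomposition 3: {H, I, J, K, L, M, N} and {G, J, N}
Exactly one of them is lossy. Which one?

Decomposition 1: common = {I, K, N}, closure = {H, I, K, M, N} → lossless.
Decomposition 2: common = {K}, closure = {H, I, K, M, N} → lossless.
Decomposition 3: common = {J, N}, closure = {J, N} → lossy.

Decomposition 3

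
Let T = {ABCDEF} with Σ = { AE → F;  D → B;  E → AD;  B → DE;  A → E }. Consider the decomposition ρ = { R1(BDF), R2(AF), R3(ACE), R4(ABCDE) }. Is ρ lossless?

Chase test. Columns are ABCDEF; row i has aⱼ where attribute j ∈ Ri, else bᵢⱼ.
Initial tableau (one row per fragment):
  row 1: b11 a2 b13 a4 b15 a6
  row 2: a1 b22 b23 b24 b25 a6
  row 3: a1 b32 a3 b34 a5 b36
  row 4: a1 a2 a3 a4 a5 b46
Rows 3 and 4 agree on AE; apply AE→F and equate their F entries.
Rows 3 and 4 agree on E; apply E→AD and equate their AD entries.
Rows 1 and 4 agree on B; apply B→DE and equate their DE entries.
Rows 2 and 3 agree on A; apply A→E and equate their E entries.
Rows 2 and 3 agree on AE; apply AE→F and equate their F entries.
Rows 1 and 3 agree on D; apply D→B and equate their B entries.
Rows 1 and 2 agree on E; apply E→AD and equate their AD entries.
Rows 1 and 2 agree on D; apply D→B and equate their B entries.
Row 3 is now all distinguished symbols — the join is lossless.

Yes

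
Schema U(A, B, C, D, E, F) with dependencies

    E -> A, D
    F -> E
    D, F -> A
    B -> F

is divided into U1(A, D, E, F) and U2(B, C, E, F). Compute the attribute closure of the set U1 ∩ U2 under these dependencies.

U1 ∩ U2 = {E, F}.
E → A, D applies, adding A, D
Closure: {A, D, E, F}.

A, D, E, F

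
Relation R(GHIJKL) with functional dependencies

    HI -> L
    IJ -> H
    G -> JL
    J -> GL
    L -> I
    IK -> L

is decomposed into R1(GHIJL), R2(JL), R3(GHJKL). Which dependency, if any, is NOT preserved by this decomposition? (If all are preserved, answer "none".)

IK -> L

Check IK → L: no single fragment contains all of {IKL}, and the restricted closure of {IK} across the fragments never reaches {L}.
HI → L is preserved.
IJ → H is preserved.
G → JL is preserved.
J → GL is preserved.
L → I is preserved.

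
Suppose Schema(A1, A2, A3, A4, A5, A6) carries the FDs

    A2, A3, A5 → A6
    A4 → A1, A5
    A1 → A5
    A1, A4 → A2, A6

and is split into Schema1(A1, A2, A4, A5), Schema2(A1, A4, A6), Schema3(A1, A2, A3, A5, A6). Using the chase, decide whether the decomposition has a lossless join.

Chase test. Columns are A1, A2, A3, A4, A5, A6; row i has aⱼ where attribute j ∈ Schemai, else bᵢⱼ.
Initial tableau (one row per fragment):
  row 1: a1 a2 b13 a4 a5 b16
  row 2: a1 b22 b23 a4 b25 a6
  row 3: a1 a2 a3 b34 a5 a6
Rows 1 and 2 agree on A4; apply A4→A1, A5 and equate their A1, A5 entries.
Rows 1 and 2 agree on A1, A4; apply A1, A4→A2, A6 and equate their A2, A6 entries.
No row becomes fully distinguished — the join is lossy.

No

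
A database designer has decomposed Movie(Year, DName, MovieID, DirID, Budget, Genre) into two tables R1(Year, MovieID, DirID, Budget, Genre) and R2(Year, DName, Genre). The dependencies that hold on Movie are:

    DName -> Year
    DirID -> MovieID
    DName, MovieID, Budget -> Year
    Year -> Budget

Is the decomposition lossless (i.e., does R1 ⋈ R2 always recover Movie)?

No

Common attributes: R1 ∩ R2 = {Year, Genre}.
Closure of {Year, Genre}: Year → Budget applies, adding Budget. So (Year, Genre)⁺ = {Year, Budget, Genre}.
The closure contains neither all of R1 = {Year, MovieID, DirID, Budget, Genre} nor all of R2 = {Year, DName, Genre}, so the common attributes are not a superkey of either fragment. The join is lossy.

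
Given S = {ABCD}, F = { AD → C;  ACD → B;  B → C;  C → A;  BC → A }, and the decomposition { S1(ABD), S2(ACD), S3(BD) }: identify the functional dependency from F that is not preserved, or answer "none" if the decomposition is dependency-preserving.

Check B → C: no single fragment contains all of {BC}, and the restricted closure of {B} across the fragments never reaches {C}.
AD → C is preserved.
ACD → B is preserved.
C → A is preserved.
BC → A is preserved.

B → C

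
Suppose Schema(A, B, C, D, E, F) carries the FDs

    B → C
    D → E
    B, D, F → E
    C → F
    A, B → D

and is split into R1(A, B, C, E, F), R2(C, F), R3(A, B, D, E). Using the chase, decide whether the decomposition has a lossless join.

Chase test. Columns are A, B, C, D, E, F; row i has aⱼ where attribute j ∈ Ri, else bᵢⱼ.
Initial tableau (one row per fragment):
  row 1: a1 a2 a3 b14 a5 a6
  row 2: b21 b22 a3 b24 b25 a6
  row 3: a1 a2 b33 a4 a5 b36
Rows 1 and 3 agree on B; apply B→C and equate their C entries.
Rows 1 and 3 agree on C; apply C→F and equate their F entries.
Rows 1 and 3 agree on A, B; apply A, B→D and equate their D entries.
Row 1 is now all distinguished symbols — the join is lossless.

Yes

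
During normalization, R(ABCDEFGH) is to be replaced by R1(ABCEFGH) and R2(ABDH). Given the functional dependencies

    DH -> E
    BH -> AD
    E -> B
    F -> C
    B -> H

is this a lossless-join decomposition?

Yes

Common attributes: R1 ∩ R2 = {ABH}.
Closure of {ABH}: BH → AD applies, adding D; DH → E applies, adding E. So (ABH)⁺ = {ABDEH}.
This closure contains every attribute of R2, so R1 ∩ R2 → R2. The join is lossless.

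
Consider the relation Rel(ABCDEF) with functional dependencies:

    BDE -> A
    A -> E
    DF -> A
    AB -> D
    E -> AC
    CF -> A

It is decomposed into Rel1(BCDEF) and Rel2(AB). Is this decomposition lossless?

Common attributes: Rel1 ∩ Rel2 = {B}.
No dependency enlarges {B}, so (B)⁺ = {B}.
The closure contains neither all of Rel1 = {BCDEF} nor all of Rel2 = {AB}, so the common attributes are not a superkey of either fragment. The join is lossy.

No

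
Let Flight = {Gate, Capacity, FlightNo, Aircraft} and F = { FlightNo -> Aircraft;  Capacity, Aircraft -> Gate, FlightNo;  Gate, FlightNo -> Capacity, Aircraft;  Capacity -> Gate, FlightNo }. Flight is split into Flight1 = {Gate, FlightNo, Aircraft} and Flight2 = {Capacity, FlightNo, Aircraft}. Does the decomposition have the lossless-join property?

No

Common attributes: Flight1 ∩ Flight2 = {FlightNo, Aircraft}.
No dependency enlarges {FlightNo, Aircraft}, so (FlightNo, Aircraft)⁺ = {FlightNo, Aircraft}.
The closure contains neither all of Flight1 = {Gate, FlightNo, Aircraft} nor all of Flight2 = {Capacity, FlightNo, Aircraft}, so the common attributes are not a superkey of either fragment. The join is lossy.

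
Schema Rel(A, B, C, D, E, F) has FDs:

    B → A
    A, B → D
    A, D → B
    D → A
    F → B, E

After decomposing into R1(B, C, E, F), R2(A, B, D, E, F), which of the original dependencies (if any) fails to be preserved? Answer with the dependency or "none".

none

B → A lies within R2.
A, B → D lies within R2.
A, D → B lies within R2.
D → A lies within R2.
F → B, E lies within R1.
Every dependency is enforceable on the fragments, so the decomposition is dependency-preserving.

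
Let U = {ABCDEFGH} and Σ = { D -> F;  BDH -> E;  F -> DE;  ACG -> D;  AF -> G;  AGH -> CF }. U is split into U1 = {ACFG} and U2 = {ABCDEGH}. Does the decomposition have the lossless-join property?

Common attributes: U1 ∩ U2 = {ACG}.
Closure of {ACG}: ACG → D applies, adding D; D → F applies, adding F; F → DE applies, adding E. So (ACG)⁺ = {ACDEFG}.
This closure contains every attribute of U1, so U1 ∩ U2 → U1. The join is lossless.

Yes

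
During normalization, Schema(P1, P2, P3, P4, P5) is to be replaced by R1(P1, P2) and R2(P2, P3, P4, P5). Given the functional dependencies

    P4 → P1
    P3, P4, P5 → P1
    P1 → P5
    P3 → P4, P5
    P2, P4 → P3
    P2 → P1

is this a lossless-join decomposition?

Common attributes: R1 ∩ R2 = {P2}.
Closure of {P2}: P2 → P1 applies, adding P1; P1 → P5 applies, adding P5. So (P2)⁺ = {P1, P2, P5}.
This closure contains every attribute of R1, so R1 ∩ R2 → R1. The join is lossless.

Yes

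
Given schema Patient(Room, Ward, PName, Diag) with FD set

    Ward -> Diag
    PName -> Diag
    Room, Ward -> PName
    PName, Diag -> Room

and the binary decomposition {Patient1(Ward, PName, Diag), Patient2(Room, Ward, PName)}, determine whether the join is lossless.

Common attributes: Patient1 ∩ Patient2 = {Ward, PName}.
Closure of {Ward, PName}: Ward → Diag applies, adding Diag; PName, Diag → Room applies, adding Room. So (Ward, PName)⁺ = {Room, Ward, PName, Diag}.
This closure contains every attribute of Patient1, so Patient1 ∩ Patient2 → Patient1. The join is lossless.

Yes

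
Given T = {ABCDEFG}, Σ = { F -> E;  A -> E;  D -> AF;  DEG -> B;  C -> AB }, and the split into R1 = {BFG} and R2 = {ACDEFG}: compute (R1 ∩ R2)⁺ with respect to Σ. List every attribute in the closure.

EFG

R1 ∩ R2 = {FG}.
F → E applies, adding E
Closure: {EFG}.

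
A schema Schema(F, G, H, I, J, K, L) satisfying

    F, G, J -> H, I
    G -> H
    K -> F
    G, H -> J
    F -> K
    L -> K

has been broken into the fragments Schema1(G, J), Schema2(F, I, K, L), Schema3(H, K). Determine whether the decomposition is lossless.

No

Chase test. Columns are F, G, H, I, J, K, L; row i has aⱼ where attribute j ∈ Schemai, else bᵢⱼ.
Initial tableau (one row per fragment):
  row 1: b11 a2 b13 b14 a5 b16 b17
  row 2: a1 b22 b23 a4 b25 a6 a7
  row 3: b31 b32 a3 b34 b35 a6 b37
Rows 2 and 3 agree on K; apply K→F and equate their F entries.
No row becomes fully distinguished — the join is lossy.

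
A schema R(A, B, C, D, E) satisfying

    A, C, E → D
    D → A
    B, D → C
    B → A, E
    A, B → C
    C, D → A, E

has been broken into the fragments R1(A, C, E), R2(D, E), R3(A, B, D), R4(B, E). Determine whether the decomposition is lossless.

No

Chase test. Columns are A, B, C, D, E; row i has aⱼ where attribute j ∈ Ri, else bᵢⱼ.
Initial tableau (one row per fragment):
  row 1: a1 b12 a3 b14 a5
  row 2: b21 b22 b23 a4 a5
  row 3: a1 a2 b33 a4 b35
  row 4: b41 a2 b43 b44 a5
Rows 2 and 3 agree on D; apply D→A and equate their A entries.
Rows 3 and 4 agree on B; apply B→A, E and equate their A, E entries.
Rows 3 and 4 agree on A, B; apply A, B→C and equate their C entries.
Rows 3 and 4 agree on A, C, E; apply A, C, E→D and equate their D entries.
No row becomes fully distinguished — the join is lossy.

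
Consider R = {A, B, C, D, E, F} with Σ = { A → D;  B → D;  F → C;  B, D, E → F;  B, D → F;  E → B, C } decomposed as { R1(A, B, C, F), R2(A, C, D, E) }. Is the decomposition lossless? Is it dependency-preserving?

lossy and not dependency-preserving

Lossless test: (A, C)⁺ = {A, C, D}, which is a superkey of neither fragment — lossy.
Dependency preservation: the restricted closure of {B} across the fragments never reaches {D}, so B → D cannot be enforced without a join — not preserved.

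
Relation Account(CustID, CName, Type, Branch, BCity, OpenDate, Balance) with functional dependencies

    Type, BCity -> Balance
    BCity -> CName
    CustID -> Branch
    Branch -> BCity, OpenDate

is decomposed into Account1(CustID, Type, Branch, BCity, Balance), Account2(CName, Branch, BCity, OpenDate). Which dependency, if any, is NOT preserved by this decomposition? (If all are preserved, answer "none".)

Type, BCity → Balance lies within Account1.
BCity → CName lies within Account2.
CustID → Branch lies within Account1.
Branch → BCity, OpenDate lies within Account2.
Every dependency is enforceable on the fragments, so the decomposition is dependency-preserving.

none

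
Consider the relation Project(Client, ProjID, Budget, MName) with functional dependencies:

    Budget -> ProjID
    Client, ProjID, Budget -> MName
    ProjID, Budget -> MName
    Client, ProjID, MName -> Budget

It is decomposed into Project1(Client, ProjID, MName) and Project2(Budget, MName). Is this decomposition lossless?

No

Common attributes: Project1 ∩ Project2 = {MName}.
No dependency enlarges {MName}, so (MName)⁺ = {MName}.
The closure contains neither all of Project1 = {Client, ProjID, MName} nor all of Project2 = {Budget, MName}, so the common attributes are not a superkey of either fragment. The join is lossy.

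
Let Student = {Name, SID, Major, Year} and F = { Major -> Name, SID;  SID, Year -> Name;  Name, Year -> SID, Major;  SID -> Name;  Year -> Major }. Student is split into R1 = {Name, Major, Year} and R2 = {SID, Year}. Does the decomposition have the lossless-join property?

Common attributes: R1 ∩ R2 = {Year}.
Closure of {Year}: Year → Major applies, adding Major; Major → Name, SID applies, adding Name, SID. So (Year)⁺ = {Name, SID, Major, Year}.
This closure contains every attribute of R1, so R1 ∩ R2 → R1. The join is lossless.

Yes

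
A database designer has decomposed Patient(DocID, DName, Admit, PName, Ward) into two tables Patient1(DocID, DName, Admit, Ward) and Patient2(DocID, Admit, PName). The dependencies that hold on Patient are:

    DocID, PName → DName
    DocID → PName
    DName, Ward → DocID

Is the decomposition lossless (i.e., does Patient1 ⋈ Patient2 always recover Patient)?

Yes

Common attributes: Patient1 ∩ Patient2 = {DocID, Admit}.
Closure of {DocID, Admit}: DocID → PName applies, adding PName; DocID, PName → DName applies, adding DName. So (DocID, Admit)⁺ = {DocID, DName, Admit, PName}.
This closure contains every attribute of Patient2, so Patient1 ∩ Patient2 → Patient2. The join is lossless.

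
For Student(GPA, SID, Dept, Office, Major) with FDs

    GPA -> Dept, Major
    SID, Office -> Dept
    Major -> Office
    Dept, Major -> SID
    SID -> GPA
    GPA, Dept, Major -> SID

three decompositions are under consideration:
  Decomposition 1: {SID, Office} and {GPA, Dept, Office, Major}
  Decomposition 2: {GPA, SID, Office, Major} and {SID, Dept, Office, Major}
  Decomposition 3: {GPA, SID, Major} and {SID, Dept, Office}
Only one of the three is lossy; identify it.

Decomposition 1

Decomposition 1: common = {Office}, closure = {Office} → lossy.
Decomposition 2: common = {SID, Office, Major}, closure = {GPA, SID, Dept, Office, Major} → lossless.
Decomposition 3: common = {SID}, closure = {GPA, SID, Dept, Office, Major} → lossless.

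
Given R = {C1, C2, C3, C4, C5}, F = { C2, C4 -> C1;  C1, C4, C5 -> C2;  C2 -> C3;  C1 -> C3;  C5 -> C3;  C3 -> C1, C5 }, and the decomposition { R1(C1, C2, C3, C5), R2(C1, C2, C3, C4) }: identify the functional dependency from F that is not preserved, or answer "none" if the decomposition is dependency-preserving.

none

C2, C4 → C1 lies within R2.
C1, C4, C5 → C2: restricted closure across fragments reaches C2.
C2 → C3 lies within R1.
C1 → C3 lies within R1.
C5 → C3 lies within R1.
C3 → C1, C5 lies within R1.
Every dependency is enforceable on the fragments, so the decomposition is dependency-preserving.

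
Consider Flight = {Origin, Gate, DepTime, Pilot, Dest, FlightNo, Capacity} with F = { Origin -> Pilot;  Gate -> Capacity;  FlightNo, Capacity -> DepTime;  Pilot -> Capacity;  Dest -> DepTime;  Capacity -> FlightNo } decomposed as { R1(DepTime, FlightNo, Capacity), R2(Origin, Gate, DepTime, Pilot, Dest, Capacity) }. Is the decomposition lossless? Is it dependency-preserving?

Lossless test: (DepTime, Capacity)⁺ = {DepTime, FlightNo, Capacity}, which contains all of one fragment — lossless.
Dependency preservation: every FD's attributes lie within a single fragment, so each can be enforced locally — preserved.

lossless and dependency-preserving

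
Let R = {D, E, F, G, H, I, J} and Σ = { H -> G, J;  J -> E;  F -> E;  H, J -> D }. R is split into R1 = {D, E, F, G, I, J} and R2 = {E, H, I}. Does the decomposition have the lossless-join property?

No

Common attributes: R1 ∩ R2 = {E, I}.
No dependency enlarges {E, I}, so (E, I)⁺ = {E, I}.
The closure contains neither all of R1 = {D, E, F, G, I, J} nor all of R2 = {E, H, I}, so the common attributes are not a superkey of either fragment. The join is lossy.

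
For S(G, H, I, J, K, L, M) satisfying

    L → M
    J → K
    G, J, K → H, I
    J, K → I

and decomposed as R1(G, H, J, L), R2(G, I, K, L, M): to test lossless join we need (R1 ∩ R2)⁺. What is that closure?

G, L, M

R1 ∩ R2 = {G, L}.
L → M applies, adding M
Closure: {G, L, M}.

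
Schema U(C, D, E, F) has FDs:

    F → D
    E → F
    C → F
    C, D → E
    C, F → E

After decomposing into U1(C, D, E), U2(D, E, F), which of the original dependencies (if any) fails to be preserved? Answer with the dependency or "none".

F → D lies within U2.
E → F lies within U2.
C → F: restricted closure across fragments reaches F.
C, D → E lies within U1.
C, F → E: restricted closure across fragments reaches E.
Every dependency is enforceable on the fragments, so the decomposition is dependency-preserving.

none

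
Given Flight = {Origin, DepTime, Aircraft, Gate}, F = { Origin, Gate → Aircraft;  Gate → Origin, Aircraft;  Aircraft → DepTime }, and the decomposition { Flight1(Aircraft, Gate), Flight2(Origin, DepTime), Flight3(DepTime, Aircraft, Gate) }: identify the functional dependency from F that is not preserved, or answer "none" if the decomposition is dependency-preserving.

Check Gate → Origin, Aircraft: no single fragment contains all of {Origin, Aircraft, Gate}, and the restricted closure of {Gate} across the fragments never reaches {Origin, Aircraft}.
Origin, Gate → Aircraft is preserved.
Aircraft → DepTime is preserved.

Gate → Origin, Aircraft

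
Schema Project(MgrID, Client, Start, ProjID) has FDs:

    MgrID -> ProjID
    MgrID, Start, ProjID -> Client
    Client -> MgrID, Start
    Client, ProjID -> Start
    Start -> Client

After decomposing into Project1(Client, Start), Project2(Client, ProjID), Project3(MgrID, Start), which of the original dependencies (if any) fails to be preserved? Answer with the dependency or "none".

Check MgrID → ProjID: no single fragment contains all of {MgrID, ProjID}, and the restricted closure of {MgrID} across the fragments never reaches {ProjID}.
MgrID, Start, ProjID → Client is preserved.
Client → MgrID, Start is preserved.
Client, ProjID → Start is preserved.
Start → Client is preserved.

MgrID -> ProjID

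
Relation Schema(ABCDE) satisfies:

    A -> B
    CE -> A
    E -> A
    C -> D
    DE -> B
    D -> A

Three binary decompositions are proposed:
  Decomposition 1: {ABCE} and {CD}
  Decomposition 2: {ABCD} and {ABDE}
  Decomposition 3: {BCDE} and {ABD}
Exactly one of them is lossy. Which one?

Decomposition 1: common = {C}, closure = {ABCD} → lossless.
Decomposition 2: common = {ABD}, closure = {ABD} → lossy.
Decomposition 3: common = {BD}, closure = {ABD} → lossless.

Decomposition 2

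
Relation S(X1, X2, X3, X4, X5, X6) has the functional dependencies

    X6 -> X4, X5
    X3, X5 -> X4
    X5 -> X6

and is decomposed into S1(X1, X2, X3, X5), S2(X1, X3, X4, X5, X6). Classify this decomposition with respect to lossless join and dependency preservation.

Lossless test: (X1, X3, X5)⁺ = {X1, X3, X4, X5, X6}, which contains all of one fragment — lossless.
Dependency preservation: every FD's attributes lie within a single fragment, so each can be enforced locally — preserved.

lossless and dependency-preserving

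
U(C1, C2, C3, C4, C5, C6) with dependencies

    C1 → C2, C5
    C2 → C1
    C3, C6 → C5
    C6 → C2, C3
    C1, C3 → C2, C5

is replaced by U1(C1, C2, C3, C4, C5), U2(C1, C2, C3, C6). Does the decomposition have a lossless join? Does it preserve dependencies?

lossy but dependency-preserving

Lossless test: (C1, C2, C3)⁺ = {C1, C2, C3, C5}, which is a superkey of neither fragment — lossy.
Dependency preservation: C3, C6 → C5 is not contained in any single fragment, but the restricted closure of its left-hand side across the fragments still reaches the right-hand side; the remaining FDs each lie inside some fragment. All dependencies are preserved.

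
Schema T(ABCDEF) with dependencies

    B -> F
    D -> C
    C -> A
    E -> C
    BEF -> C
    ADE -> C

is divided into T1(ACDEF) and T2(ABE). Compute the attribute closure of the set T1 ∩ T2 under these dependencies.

ACE

T1 ∩ T2 = {AE}.
E → C applies, adding C
Closure: {ACE}.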